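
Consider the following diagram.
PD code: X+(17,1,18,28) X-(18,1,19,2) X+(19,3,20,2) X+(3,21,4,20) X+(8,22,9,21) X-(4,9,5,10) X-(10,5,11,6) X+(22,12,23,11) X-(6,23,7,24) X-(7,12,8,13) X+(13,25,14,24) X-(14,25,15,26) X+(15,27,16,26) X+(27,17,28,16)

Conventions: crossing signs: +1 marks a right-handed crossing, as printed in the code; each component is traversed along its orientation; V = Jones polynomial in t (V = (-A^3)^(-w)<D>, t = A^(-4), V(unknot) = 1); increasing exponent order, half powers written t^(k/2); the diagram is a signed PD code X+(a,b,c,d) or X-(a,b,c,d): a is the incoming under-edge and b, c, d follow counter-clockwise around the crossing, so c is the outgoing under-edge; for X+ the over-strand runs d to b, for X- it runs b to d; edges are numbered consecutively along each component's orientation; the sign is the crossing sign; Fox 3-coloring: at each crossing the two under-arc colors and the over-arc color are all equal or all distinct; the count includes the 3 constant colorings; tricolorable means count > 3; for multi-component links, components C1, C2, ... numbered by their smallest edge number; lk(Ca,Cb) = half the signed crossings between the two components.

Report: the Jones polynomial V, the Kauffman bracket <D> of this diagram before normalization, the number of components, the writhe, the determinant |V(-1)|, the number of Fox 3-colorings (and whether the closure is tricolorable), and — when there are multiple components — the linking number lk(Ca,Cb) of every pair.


V(t) = -t^-2 + t^-1 - 1 + 3t - 2t^2 + 3t^3 - 2t^4 + t^5 - t^6
bracket: -A^-18 + A^-14 - 2A^-10 + 3A^-6 - 2A^-2 + 3A^2 - A^6 + A^10 - A^14, w = +2
1 component, writhe +2, over 14 crossings
det 15, colorings 9 of 3^14 — tricolorable
observation: w = +2 shifts under R1 moves; the (-A^3)^(-2) factor cancels that in V


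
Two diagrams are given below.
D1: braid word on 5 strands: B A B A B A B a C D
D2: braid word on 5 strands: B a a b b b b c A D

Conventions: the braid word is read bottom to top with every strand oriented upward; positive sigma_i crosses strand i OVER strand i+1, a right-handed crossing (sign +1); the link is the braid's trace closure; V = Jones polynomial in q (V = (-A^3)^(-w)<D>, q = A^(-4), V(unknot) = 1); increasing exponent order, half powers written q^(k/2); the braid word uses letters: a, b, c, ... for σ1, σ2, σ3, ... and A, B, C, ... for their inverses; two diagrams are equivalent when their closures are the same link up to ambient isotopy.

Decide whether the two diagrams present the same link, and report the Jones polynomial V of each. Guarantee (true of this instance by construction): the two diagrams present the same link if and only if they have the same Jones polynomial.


equivalent: no
D1 (bracket A^-16 + A^-8 - A^-4 + 1 - A^4; 10 crossings at w = -8): V = -q^-7 + q^-6 - q^-5 + q^-4 + q^-2
V(D2) = q^2 + q^4 - q^5 + q^6 - q^7  (w +4, c 10, <D> = -A^-16 + A^-12 - A^-8 + A^-4 + A^4)
key observation: comparing 2 Jones polynomials yields 2 groups


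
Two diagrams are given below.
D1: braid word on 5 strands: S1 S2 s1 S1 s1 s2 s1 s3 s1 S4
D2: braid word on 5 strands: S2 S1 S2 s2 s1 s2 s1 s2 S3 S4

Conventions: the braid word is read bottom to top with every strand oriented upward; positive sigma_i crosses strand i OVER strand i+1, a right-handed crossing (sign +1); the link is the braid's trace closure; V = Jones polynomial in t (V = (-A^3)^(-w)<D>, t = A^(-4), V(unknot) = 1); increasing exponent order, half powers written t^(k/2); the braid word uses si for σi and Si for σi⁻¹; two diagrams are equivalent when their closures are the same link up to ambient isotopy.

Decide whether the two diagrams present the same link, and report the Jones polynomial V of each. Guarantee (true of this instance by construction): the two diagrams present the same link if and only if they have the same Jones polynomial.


same link: yes
V(D1) = 1  [10 crossings, <D> = A^6, w = +2]
V(D2) = 1  (w 0, c 10, <D> = 1)
note: D2 (10 crossings) and D1 (10) are Markov-related braid presentations


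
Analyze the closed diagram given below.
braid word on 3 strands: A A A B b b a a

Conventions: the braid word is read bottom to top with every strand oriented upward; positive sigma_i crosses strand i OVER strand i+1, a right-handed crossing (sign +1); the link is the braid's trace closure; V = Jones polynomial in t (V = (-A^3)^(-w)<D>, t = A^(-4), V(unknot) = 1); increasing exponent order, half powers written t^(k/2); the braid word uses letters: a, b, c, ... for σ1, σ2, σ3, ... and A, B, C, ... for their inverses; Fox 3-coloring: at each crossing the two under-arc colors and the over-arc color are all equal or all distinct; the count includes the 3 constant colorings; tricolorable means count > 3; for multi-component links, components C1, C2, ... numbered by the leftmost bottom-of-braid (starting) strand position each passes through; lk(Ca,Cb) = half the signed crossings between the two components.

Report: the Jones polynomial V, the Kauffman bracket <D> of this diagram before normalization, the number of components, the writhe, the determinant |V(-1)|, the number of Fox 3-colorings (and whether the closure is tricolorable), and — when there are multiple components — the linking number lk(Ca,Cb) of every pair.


Jones polynomial: V(t) = 1
<D> = 1; writhe 0
components 1, writhe 0 (8 crossings)
3-colorings: 3 of 3^8, det 1 — not tricolorable
note: w = 0 (over 8 crossings) is diagram-only; (-A^3)^(0) removes it from V


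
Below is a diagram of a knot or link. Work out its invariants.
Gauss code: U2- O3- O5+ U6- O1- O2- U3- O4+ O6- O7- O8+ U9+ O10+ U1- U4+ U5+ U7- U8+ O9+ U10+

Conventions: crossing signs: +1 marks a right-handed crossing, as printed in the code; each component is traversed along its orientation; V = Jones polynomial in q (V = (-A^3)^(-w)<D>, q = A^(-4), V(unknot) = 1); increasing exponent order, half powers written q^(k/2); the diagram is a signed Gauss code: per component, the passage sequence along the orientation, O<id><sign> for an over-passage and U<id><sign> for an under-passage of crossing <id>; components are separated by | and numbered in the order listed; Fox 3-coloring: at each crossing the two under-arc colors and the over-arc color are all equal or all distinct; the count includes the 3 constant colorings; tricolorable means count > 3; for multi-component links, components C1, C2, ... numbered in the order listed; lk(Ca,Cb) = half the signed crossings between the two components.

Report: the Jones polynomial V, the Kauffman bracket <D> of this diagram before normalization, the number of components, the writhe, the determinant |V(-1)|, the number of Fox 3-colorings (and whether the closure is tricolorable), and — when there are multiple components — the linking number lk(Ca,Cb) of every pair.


V = -q^-3 + q^-2 - q^-1 + 3 - q + q^2 - q^3
<D> = -A^-12 + A^-8 - A^-4 + 3 - A^4 + A^8 - A^12 (w = 0)
1 component over 10 crossings, w = 0
27 Fox colorings among 3^10, |V(-1)| = 9: tricolorable
why: det 9 = |V(-1)|; divisible by 3, so tricolorable


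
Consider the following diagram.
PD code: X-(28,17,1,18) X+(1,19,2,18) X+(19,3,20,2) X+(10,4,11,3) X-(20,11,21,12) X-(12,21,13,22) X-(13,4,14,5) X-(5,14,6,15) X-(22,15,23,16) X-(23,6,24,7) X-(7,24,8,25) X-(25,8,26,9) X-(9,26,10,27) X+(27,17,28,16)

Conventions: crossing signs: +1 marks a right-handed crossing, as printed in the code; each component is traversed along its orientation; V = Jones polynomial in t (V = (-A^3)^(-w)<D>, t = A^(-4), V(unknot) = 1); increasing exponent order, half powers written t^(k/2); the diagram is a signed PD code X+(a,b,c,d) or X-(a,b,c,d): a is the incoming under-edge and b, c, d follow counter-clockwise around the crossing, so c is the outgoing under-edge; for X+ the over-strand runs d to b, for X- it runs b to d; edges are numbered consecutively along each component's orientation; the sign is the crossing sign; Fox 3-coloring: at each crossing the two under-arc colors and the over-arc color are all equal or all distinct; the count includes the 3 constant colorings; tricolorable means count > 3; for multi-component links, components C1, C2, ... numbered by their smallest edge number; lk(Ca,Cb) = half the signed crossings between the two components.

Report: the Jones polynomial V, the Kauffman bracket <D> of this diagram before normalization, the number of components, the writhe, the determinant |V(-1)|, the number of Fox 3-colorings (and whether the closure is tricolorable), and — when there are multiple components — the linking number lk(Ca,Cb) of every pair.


V(t) = t^-8 - 2t^-7 + t^-6 - 2t^-5 + 2t^-4 + t^-2
bracket: A^-10 + 2A^-2 - 2A^2 + A^6 - 2A^10 + A^14, w = -6
1 component, writhe -6, over 14 crossings
det 9, colorings 27 of 3^14 — tricolorable
observation: w = -6 shifts under R1 moves; the (-A^3)^(6) factor cancels that in V


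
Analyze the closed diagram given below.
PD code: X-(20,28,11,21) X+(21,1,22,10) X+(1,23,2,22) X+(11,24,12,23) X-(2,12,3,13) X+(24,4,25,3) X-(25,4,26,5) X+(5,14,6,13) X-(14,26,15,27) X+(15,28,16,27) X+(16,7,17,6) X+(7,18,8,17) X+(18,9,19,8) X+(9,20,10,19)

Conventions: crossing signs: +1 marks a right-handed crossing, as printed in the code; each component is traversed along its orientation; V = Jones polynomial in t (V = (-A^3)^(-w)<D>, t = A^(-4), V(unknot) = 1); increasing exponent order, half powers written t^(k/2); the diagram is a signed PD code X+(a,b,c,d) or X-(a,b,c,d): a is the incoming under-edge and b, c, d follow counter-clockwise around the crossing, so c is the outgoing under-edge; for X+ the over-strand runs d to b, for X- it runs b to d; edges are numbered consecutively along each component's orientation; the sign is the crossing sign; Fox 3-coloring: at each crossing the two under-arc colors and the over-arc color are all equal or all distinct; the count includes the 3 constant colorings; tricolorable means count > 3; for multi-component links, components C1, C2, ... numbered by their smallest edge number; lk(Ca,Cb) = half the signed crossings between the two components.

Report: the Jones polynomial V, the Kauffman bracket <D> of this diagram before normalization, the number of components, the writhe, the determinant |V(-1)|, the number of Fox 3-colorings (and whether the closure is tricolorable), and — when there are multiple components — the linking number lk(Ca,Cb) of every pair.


V(t) = t^2 + 2t^4 - t^5 + 2t^6 - t^7 + t^8
bracket: A^-14 - A^-10 + 2A^-6 - A^-2 + 2A^2 + A^10, w = +6
3 components, writhe +6, over 14 crossings
lk(C1,C2) = +2
linking number lk(C1,C3) = +1
lk(C2,C3): 0
det 8, colorings 3 of 3^14 — not tricolorable
observation: |V(-1)| = 8: so not tricolorable, since 3 does not divide 8


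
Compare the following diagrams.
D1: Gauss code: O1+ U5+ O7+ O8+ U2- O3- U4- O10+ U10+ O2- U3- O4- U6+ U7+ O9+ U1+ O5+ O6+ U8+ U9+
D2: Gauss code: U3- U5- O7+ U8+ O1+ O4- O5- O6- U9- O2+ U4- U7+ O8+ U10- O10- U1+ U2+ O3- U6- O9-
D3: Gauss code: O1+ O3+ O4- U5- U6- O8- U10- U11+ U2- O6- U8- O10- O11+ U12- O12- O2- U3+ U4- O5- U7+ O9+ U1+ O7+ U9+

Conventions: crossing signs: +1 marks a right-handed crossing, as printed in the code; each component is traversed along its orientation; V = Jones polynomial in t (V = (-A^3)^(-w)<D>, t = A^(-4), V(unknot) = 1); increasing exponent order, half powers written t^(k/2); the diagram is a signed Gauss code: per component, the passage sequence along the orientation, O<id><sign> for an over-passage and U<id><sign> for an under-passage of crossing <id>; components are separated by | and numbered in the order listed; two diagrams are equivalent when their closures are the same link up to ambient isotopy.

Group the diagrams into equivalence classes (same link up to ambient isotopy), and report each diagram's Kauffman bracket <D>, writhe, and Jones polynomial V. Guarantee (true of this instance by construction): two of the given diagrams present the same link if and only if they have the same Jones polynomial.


grouping into links: {D1} | {D2} | {D3}
V(D1) = -t^-2 + t^-1 - 1 + 3t - 2t^2 + 3t^3 - 2t^4 + t^5 - t^6  (w +4, c 10, <D> = -A^-12 + A^-8 - 2A^-4 + 3 - 2A^4 + 3A^8 - A^12 + A^16 - A^20)
D2 (bracket -A^-18 + 2A^-14 - 2A^-10 + 3A^-6 - 2A^-2 + 2A^2 - A^6; 10 crossings at w = -2): V = -t^-3 + 2t^-2 - 2t^-1 + 3 - 2t + 2t^2 - t^3
V(D3) = -t^-3 + t^-2 - t^-1 + 3 - t + t^2 - t^3  [12 crossings, <D> = -A^-18 + A^-14 - A^-10 + 3A^-6 - A^-2 + A^2 - A^6, w = -2]
why: comparing 3 Jones polynomials yields 3 groups


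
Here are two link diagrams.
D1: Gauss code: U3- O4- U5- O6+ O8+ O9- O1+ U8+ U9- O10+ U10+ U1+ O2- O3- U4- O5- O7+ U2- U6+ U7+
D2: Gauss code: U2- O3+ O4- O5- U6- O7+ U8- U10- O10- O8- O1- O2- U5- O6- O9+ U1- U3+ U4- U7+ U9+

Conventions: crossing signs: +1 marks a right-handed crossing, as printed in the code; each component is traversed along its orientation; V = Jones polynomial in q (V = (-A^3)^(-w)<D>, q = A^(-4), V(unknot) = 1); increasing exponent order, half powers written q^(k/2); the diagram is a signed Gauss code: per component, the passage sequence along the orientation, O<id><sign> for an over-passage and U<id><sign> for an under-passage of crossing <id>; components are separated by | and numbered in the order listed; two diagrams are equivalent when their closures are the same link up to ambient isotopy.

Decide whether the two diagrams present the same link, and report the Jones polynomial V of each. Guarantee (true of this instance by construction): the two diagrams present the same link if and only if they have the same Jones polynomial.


same link: yes
V(D1) = -q^-4 + q^-3 + q^-1  [10 crossings, <D> = A^4 + A^12 - A^16, w = 0]
V(D2) = -q^-4 + q^-3 + q^-1  [10 crossings, <D> = A^-8 + 1 - A^4, w = -4]
insight: all 2 diagrams share one V(q), hence one class


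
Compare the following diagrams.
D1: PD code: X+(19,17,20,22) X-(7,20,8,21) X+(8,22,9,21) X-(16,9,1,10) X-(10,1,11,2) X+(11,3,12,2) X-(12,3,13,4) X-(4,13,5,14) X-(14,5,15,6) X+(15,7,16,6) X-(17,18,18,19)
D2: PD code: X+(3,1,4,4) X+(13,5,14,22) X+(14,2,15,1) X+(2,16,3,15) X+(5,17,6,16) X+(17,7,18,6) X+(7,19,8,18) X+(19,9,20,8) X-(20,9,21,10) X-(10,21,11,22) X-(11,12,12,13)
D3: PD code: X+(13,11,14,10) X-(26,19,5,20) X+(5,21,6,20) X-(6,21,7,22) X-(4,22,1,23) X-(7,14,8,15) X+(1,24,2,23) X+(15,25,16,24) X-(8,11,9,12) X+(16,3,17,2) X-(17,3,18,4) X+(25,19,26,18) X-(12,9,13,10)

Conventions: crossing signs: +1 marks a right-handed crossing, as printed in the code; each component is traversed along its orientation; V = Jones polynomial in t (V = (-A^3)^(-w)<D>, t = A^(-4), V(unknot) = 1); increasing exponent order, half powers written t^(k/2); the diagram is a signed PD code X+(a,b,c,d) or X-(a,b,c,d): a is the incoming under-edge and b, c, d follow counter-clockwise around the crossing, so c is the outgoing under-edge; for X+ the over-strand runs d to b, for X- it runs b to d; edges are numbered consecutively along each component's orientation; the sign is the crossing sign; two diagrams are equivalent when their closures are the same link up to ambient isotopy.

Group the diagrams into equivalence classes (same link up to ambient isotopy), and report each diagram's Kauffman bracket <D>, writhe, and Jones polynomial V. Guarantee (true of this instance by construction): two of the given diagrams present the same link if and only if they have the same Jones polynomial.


grouping into links: {D1} | {D2} | {D3}
V(D1) = t^(-9/2) - t^(-5/2) - t^(-3/2) - t^(-1/2)  (w -3, c 11, <D> = A^-7 + A^-3 + A - A^9)
V(D2) = -t^(3/2) - 2t^(7/2) + t^(9/2) - t^(11/2) + t^(13/2)  (w +5, c 11, <D> = -A^-11 + A^-7 - A^-3 + 2A + A^9)
V(D3) = -t^(-1/2) - t^(1/2)  (w -1, c 13, <D> = A^-5 + A^-1)
key observation: 3 classes among 3 diagrams; unequal V(t) rules out equality


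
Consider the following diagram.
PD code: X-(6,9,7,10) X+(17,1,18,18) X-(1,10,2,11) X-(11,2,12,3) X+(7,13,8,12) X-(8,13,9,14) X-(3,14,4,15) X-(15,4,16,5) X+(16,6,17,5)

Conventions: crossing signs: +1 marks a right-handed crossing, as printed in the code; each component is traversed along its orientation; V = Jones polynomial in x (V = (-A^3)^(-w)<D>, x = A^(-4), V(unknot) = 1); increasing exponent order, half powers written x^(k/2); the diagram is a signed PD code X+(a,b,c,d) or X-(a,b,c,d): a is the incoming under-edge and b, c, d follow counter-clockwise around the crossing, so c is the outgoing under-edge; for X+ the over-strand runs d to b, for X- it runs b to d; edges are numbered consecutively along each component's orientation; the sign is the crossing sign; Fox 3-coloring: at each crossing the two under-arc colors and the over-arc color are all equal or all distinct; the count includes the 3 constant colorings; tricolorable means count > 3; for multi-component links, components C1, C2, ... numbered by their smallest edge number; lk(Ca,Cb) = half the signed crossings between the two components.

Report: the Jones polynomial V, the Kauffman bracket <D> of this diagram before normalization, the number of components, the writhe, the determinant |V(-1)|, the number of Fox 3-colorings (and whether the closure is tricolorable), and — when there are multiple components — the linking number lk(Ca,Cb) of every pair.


Jones polynomial: V(x) = -x^-4 + x^-3 + x^-1
<D> = -A^-5 - A^3 + A^7; writhe -3
components 1, writhe -3 (9 crossings)
3-colorings: 9 of 3^9, det 3 — tricolorable
note: det 3 = |V(-1)|; divisible by 3, so tricolorable


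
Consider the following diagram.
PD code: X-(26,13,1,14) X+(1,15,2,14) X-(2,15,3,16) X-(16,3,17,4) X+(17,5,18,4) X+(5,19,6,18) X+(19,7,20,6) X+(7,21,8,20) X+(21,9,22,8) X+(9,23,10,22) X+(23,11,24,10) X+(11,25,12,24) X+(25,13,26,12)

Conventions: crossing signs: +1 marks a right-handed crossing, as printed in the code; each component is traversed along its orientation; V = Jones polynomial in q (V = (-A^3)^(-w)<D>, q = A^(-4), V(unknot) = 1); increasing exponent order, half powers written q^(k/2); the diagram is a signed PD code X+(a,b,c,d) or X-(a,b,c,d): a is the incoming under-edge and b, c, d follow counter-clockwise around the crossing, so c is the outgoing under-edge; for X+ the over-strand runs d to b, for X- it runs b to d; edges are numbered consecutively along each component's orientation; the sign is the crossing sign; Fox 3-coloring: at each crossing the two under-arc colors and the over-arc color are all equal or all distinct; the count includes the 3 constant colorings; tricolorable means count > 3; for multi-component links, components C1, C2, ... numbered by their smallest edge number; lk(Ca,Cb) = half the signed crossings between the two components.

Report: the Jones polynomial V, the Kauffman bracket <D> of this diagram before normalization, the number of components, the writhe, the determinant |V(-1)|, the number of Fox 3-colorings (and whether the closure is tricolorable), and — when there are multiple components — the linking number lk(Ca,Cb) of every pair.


V = q^3 + q^5 - q^6 + q^7 - q^8 + q^9 - q^10
<D> = A^-19 - A^-15 + A^-11 - A^-7 + A^-3 - A - A^9 (w = +7)
1 component over 13 crossings, w = +7
3 Fox colorings among 3^13, |V(-1)| = 7: not tricolorable
why: w = +7 shifts under R1 moves; the (-A^3)^(-7) factor cancels that in V


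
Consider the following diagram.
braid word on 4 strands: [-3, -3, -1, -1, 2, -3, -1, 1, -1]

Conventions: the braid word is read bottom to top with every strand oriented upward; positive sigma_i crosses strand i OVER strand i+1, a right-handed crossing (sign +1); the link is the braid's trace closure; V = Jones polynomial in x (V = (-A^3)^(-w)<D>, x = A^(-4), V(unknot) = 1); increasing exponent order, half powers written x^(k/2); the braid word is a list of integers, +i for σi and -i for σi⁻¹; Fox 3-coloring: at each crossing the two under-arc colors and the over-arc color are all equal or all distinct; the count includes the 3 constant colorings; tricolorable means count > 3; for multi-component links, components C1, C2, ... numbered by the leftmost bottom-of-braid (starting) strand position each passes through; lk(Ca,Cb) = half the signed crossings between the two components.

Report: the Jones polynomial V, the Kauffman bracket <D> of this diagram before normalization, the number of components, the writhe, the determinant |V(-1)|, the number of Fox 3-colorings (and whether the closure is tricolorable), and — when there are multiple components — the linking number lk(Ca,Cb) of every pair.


Jones polynomial: V(x) = x^-8 - 2x^-7 + x^-6 - 2x^-5 + 2x^-4 + x^-2
<D> = -A^-7 - 2A + 2A^5 - A^9 + 2A^13 - A^17; writhe -5
components 1, writhe -5 (9 crossings)
3-colorings: 27 of 3^9, det 9 — tricolorable
note: the word shrinks to σ3⁻¹ σ3⁻¹ σ1⁻¹ σ1⁻¹ σ2 σ3⁻¹ σ1⁻¹ after cancelling


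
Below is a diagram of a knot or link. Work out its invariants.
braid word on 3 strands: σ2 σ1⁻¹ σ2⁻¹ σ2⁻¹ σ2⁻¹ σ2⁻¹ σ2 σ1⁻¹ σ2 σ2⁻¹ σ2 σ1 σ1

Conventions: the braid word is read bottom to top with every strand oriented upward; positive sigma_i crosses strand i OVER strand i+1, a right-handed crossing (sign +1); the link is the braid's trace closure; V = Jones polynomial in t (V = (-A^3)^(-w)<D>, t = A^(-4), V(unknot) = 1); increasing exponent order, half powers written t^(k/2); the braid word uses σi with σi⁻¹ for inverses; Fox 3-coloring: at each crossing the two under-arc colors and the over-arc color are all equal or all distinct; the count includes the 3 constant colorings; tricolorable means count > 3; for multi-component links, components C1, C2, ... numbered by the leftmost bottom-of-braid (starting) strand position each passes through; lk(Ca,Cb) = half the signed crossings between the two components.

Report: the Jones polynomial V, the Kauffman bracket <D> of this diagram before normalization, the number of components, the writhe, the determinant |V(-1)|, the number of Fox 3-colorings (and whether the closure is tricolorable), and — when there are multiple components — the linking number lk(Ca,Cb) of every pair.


V(t) = t^(-7/2) - 2t^(-5/2) + t^(-3/2) - 2t^(-1/2) + t^(1/2) - t^(3/2)
bracket: A^-9 - A^-5 + 2A^-1 - A^3 + 2A^7 - A^11, w = -1
2 components, writhe -1, over 13 crossings
lk(C1,C2) = 0
det 8, colorings 3 of 3^13 — not tricolorable
observation: span 5 respects span(V) <= c + mu - 1 = 14 for this 2-component diagram


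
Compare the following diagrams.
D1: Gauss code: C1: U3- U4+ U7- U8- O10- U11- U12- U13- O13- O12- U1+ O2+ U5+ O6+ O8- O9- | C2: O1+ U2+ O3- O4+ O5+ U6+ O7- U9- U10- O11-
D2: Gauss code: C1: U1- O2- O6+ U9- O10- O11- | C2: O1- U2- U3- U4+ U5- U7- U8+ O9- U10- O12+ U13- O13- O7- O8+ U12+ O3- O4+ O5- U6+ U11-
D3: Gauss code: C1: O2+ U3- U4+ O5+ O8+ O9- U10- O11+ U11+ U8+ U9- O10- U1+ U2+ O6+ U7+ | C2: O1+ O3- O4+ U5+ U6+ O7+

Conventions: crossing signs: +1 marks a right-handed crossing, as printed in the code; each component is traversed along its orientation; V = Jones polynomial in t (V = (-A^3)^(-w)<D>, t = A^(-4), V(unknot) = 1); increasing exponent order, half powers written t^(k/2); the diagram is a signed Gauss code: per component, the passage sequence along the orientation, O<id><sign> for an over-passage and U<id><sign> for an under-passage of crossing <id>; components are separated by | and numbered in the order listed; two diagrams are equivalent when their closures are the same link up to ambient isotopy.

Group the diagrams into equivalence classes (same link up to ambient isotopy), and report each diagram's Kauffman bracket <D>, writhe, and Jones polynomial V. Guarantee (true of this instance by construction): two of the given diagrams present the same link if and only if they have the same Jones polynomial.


classes: {D1} | {D2} | {D3}
V(D1) = -t^(-1/2) - t^(1/2)  [13 crossings, <D> = A^-11 + A^-7, w = -3]
V(D2) = -t^(-15/2) + 2t^(-13/2) - 2t^(-11/2) + 2t^(-9/2) - 3t^(-7/2) + t^(-5/2) - t^(-3/2)  (w -5, c 13, <D> = A^-9 - A^-5 + 3A^-1 - 2A^3 + 2A^7 - 2A^11 + A^15)
D3 (bracket A^-7 - A^-3 + A + A^9; 11 crossings at w = +5): V = -t^(3/2) - t^(7/2) + t^(9/2) - t^(11/2)
note: V(t) takes 3 values over 3 diagrams, fixing the grouping


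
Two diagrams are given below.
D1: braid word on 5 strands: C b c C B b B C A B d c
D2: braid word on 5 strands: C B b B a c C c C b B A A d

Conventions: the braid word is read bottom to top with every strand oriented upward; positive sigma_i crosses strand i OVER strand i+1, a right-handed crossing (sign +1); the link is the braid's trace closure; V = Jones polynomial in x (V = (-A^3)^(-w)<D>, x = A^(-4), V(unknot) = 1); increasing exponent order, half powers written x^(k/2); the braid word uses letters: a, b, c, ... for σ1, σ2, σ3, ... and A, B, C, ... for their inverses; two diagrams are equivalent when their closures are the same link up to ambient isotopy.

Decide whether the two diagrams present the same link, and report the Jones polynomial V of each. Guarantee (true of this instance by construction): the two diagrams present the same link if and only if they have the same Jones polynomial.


same link: yes
V(D1) = 1  [12 crossings, <D> = A^-6, w = -2]
D2 (bracket A^-6; 14 crossings at w = -2): V = 1
note: one V(x) for all 2 diagrams — one class (guaranteed)


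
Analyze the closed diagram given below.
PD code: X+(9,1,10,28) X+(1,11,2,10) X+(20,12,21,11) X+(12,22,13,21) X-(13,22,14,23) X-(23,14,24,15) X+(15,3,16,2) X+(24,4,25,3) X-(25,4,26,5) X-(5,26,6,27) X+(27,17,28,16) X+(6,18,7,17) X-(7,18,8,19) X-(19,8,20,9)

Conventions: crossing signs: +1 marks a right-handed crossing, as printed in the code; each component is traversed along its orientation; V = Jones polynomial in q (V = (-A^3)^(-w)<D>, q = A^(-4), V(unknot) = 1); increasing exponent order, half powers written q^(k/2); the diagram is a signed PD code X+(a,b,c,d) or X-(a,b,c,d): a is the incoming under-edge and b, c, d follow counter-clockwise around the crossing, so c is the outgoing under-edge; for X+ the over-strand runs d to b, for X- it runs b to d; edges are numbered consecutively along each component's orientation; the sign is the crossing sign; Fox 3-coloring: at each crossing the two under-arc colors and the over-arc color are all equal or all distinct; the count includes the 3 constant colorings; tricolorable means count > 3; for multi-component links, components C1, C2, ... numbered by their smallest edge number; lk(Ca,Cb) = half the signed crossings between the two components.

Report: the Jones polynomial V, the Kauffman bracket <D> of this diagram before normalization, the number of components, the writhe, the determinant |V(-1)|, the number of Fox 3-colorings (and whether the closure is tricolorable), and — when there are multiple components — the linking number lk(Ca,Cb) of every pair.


Jones polynomial: V(q) = q^-1 - 1 + 2q - 2q^2 + 2q^3 - 2q^4 + q^5
<D> = A^-14 - 2A^-10 + 2A^-6 - 2A^-2 + 2A^2 - A^6 + A^10; writhe +2
components 1, writhe +2 (14 crossings)
3-colorings: 3 of 3^14, det 11 — not tricolorable
note: det 11 = |V(-1)|; not divisible by 3, so not tricolorable


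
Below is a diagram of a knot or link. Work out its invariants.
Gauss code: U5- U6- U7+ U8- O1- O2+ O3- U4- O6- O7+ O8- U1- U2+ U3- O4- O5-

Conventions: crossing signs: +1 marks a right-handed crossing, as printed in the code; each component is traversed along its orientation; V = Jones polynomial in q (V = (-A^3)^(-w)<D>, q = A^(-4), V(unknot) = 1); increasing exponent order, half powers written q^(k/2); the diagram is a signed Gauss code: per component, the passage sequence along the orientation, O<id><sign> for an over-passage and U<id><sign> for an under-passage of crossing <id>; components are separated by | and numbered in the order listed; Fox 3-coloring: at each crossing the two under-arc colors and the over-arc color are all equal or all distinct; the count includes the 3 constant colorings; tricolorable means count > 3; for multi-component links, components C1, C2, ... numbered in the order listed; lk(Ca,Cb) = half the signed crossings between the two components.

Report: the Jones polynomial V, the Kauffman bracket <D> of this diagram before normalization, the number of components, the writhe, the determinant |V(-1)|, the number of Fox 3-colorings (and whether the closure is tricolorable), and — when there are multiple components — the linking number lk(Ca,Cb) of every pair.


V = -q^-4 + q^-3 + q^-1
<D> = A^-8 + 1 - A^4 (w = -4)
1 component over 8 crossings, w = -4
9 Fox colorings among 3^8, |V(-1)| = 3: tricolorable
why: V spans 3 powers of q: at least 3 crossings in any diagram


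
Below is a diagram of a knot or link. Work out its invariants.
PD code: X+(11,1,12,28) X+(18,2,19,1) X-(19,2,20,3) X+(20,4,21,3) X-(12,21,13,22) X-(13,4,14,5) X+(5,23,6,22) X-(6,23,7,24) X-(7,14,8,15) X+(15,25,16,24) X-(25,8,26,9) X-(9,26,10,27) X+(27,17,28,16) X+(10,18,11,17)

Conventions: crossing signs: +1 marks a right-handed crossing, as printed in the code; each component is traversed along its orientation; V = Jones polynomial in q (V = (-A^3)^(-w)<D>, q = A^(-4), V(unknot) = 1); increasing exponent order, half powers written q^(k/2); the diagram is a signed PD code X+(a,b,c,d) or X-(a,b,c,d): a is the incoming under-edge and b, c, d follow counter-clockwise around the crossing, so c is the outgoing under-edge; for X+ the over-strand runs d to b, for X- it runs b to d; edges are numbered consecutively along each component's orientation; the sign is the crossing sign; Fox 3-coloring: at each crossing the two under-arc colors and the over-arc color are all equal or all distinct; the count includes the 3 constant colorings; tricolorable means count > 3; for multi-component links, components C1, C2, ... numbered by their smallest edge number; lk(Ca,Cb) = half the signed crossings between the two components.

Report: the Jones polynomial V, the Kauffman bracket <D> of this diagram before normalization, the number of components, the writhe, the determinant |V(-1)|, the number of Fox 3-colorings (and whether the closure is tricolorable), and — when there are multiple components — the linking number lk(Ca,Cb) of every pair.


V(q) = -q^-3 + 2q^-2 - 2q^-1 + 3 - 2q + 2q^2 - q^3
bracket: -A^-12 + 2A^-8 - 2A^-4 + 3 - 2A^4 + 2A^8 - A^12, w = 0
1 component, writhe 0, over 14 crossings
det 13, colorings 3 of 3^14 — not tricolorable
observation: |V(-1)| = 13: so not tricolorable, since 3 does not divide 13


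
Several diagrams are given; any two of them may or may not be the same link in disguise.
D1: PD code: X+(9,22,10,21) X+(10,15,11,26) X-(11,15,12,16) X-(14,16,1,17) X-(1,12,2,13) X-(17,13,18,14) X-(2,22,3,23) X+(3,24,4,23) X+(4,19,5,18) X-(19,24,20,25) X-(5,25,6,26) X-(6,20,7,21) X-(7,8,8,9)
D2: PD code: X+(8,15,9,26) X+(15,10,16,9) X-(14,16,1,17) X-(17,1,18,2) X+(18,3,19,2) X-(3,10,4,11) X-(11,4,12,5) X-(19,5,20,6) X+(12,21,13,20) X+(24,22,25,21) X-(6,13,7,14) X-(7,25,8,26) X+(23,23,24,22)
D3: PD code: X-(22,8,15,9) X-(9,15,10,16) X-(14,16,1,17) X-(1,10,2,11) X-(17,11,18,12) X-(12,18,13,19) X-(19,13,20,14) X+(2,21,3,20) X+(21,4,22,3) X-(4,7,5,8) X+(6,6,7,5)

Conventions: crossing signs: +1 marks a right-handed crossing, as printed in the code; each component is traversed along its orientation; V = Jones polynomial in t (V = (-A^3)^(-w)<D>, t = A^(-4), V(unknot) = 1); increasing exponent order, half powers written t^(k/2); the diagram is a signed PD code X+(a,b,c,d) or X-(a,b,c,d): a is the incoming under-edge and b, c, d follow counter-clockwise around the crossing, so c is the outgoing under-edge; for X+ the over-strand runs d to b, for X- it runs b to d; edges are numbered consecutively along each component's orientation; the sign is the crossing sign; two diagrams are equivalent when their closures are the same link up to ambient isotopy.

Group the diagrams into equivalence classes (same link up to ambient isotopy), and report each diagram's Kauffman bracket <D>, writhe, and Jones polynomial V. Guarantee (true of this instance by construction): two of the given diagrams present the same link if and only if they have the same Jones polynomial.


equivalence classes: {D1} | {D2} | {D3}
D1 (bracket A^-13 + A^-5; 13 crossings at w = -5): V = -t^(-5/2) - t^(-1/2)
V(D2) = t^(-11/2) - t^(-9/2) + t^(-7/2) - 2t^(-5/2) + t^(-3/2) - 2t^(-1/2)  (w -1, c 13, <D> = 2A^-1 - A^3 + 2A^7 - A^11 + A^15 - A^19)
V(D3) = -t^(-11/2) + t^(-9/2) - t^(-7/2) - t^(-3/2)  [11 crossings, <D> = A^-9 + A^-1 - A^3 + A^7, w = -5]
key observation: 3 values of V(t) split the 3 diagrams


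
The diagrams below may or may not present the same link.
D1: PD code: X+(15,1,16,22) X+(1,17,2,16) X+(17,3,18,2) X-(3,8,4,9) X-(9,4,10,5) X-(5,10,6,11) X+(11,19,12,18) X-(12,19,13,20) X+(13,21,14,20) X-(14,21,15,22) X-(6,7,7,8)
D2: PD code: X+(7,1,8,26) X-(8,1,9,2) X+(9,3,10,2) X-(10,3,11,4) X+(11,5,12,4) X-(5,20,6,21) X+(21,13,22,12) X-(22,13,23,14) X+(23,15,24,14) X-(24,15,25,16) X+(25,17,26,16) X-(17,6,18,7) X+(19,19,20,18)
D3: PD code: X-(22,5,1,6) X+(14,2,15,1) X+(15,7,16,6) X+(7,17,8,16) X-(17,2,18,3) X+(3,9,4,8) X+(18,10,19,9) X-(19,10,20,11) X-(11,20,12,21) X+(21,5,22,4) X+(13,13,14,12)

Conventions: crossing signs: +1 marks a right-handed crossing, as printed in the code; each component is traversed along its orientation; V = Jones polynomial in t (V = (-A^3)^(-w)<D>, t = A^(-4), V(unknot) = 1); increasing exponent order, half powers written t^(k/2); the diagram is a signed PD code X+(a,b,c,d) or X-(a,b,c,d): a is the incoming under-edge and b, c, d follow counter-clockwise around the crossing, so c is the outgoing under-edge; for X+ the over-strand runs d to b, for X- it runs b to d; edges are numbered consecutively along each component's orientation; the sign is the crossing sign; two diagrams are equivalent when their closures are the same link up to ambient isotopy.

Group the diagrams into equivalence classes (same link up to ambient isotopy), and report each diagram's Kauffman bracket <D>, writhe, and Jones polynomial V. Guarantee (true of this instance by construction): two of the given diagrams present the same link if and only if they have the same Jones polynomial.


grouping into links: {D1} | {D2} | {D3}
V(D1) = -t^-3 + t^-2 - t^-1 + 3 - t + t^2 - t^3  (w -1, c 11, <D> = A^-15 - A^-11 + A^-7 - 3A^-3 + A - A^5 + A^9)
D2 (bracket -A^-5 + A^-1 - A^3 + A^7 - A^11; 13 crossings at w = +1): V = t^-2 - t^-1 + 1 - t + t^2
D3 (bracket A^-7 - A^-3 - A^5; 11 crossings at w = +3): V = t + t^3 - t^4
why: 3 classes among 3 diagrams; unequal V(t) rules out equality


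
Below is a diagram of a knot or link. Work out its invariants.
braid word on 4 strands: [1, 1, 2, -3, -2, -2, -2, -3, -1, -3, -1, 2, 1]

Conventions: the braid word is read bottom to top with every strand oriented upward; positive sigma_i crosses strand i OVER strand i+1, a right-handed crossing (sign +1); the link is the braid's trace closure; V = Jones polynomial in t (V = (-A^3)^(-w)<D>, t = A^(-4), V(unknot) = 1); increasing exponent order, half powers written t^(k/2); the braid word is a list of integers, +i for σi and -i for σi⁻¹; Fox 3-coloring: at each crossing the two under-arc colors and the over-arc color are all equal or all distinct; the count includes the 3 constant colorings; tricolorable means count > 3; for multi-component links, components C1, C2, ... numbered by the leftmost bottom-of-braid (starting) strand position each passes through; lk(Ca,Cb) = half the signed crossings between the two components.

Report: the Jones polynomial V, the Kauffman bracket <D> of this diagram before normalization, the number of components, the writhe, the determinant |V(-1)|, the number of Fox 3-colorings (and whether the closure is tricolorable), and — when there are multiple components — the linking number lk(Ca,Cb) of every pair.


Jones polynomial: V(t) = 2t^-7 - 6t^-6 + 9t^-5 - 13t^-4 + 15t^-3 - 14t^-2 + 13t^-1 - 8 + 5t - 2t^2
<D> = 2A^-17 - 5A^-13 + 8A^-9 - 13A^-5 + 14A^-1 - 15A^3 + 13A^7 - 9A^11 + 6A^15 - 2A^19; writhe -3
components 1, writhe -3 (13 crossings)
3-colorings: 9 of 3^13, det 87 — tricolorable
note: w = -3 shifts under R1 moves; the (-A^3)^(3) factor cancels that in V


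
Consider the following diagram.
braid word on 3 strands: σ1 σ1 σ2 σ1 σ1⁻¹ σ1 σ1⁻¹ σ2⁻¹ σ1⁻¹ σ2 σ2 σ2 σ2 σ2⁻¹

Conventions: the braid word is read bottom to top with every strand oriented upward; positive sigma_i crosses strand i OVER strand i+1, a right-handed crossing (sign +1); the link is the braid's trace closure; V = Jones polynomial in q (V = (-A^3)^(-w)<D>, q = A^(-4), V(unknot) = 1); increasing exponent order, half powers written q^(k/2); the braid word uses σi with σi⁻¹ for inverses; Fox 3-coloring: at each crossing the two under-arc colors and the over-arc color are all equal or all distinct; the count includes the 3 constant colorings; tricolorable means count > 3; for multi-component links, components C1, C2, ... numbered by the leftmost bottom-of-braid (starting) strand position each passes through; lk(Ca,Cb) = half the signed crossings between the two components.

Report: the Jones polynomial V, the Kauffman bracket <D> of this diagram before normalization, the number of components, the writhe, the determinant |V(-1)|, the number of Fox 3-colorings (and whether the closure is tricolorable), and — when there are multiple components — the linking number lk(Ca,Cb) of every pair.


Jones polynomial: V(q) = q + q^3 - q^4
<D> = -A^-4 + 1 + A^8; writhe +4
components 1, writhe +4 (14 crossings)
3-colorings: 9 of 3^14, det 3 — tricolorable
note: inverse pairs cancel, leaving σ1 σ2 σ2 σ2


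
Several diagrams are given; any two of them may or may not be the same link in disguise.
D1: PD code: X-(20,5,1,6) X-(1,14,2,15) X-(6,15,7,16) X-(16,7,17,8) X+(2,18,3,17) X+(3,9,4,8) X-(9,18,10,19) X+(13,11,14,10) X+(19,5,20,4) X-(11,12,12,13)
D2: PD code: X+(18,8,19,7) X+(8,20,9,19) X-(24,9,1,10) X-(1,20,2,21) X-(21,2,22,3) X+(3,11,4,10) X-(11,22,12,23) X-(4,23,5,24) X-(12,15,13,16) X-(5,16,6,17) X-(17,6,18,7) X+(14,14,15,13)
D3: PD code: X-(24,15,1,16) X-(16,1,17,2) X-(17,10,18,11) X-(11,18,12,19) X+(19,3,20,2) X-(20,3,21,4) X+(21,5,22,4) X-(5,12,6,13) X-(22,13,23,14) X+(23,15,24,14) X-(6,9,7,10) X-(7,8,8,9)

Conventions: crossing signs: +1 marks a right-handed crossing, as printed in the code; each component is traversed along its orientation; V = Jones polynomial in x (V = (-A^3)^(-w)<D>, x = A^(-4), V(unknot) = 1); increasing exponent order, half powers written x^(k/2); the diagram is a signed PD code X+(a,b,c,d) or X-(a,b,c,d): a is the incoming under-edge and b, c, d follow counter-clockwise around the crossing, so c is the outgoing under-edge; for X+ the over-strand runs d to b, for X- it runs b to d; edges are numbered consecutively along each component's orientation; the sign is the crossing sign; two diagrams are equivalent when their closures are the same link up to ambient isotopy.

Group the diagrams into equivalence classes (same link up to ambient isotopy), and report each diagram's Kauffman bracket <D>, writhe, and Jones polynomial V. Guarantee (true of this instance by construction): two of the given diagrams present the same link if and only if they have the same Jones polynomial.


equivalence classes: {D1} | {D2, D3}
D1 (bracket A^-2 + A^6 - A^10; 10 crossings at w = -2): V = -x^-4 + x^-3 + x^-1
D2 (bracket A^-8 - A^-4 + 2 - A^4 + A^8 - A^12; 12 crossings at w = -4): V = -x^-6 + x^-5 - x^-4 + 2x^-3 - x^-2 + x^-1
D3 (bracket A^-14 - A^-10 + 2A^-6 - A^-2 + A^2 - A^6; 12 crossings at w = -6): V = -x^-6 + x^-5 - x^-4 + 2x^-3 - x^-2 + x^-1
key observation: V(x) takes 2 values over 3 diagrams, fixing the grouping


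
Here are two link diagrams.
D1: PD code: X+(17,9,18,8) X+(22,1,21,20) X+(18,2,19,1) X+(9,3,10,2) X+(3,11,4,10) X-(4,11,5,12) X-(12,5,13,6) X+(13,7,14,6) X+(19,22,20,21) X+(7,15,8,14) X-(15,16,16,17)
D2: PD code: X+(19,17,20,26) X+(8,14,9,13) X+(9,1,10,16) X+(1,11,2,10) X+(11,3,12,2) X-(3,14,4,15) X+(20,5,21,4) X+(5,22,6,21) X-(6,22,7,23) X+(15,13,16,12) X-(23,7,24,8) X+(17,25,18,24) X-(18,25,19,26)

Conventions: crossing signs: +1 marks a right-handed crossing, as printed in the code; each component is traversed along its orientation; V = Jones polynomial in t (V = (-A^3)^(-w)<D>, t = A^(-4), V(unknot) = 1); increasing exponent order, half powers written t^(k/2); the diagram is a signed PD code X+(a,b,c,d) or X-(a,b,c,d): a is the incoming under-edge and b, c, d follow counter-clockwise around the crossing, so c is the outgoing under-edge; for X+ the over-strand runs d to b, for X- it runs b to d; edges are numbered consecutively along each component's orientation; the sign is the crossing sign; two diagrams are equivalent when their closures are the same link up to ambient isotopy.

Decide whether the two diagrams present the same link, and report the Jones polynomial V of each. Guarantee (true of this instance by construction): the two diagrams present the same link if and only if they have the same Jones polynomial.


equivalent: no
V(D1) = -t^(3/2) - 2t^(7/2) + t^(9/2) - t^(11/2) + t^(13/2)  (w +5, c 11, <D> = -A^-11 + A^-7 - A^-3 + 2A + A^9)
V(D2) = -t^(1/2) - t^(3/2) - t^(5/2) + t^(9/2)  (w +5, c 13, <D> = -A^-3 + A^5 + A^9 + A^13)
why: V(t) takes 2 values over 2 diagrams, fixing the grouping
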